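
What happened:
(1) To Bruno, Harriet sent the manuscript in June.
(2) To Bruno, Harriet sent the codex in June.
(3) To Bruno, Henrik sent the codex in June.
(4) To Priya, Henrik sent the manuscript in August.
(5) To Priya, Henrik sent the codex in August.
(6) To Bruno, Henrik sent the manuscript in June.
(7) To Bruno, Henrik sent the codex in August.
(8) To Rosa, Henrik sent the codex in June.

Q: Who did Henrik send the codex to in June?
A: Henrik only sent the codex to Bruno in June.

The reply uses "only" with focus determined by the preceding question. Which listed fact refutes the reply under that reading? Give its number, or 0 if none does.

The question "Who did ... to ...?" targets the recipient, so in the reply the focus falls on "Bruno".
So "only" ranges over recipients; the rest (Henrik as agent and the codex as thing and in June as setting) is presupposed.
Fact (8) shares the background with a different recipient (Rosa) — counterexample.
(Fact (6) would refute a reading with focus on the thing — but that is not what the question asks.)

8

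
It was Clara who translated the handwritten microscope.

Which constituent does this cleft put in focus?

Clara

In an it-cleft "It was X that/who ...", the clefted constituent X is the focus; the that/who-clause expresses the presupposed open proposition.
Here the focus is "Clara". The backgrounded (presupposed) material includes "the handwritten microscope".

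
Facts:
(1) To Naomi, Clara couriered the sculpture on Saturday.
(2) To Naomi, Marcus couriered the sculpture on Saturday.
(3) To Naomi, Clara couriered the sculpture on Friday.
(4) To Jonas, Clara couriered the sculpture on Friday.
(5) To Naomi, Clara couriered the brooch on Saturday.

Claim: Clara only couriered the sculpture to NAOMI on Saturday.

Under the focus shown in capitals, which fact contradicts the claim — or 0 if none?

The capitals mark "Naomi" as focus. So "only" rules out other recipients, with the rest (agent = Clara, thing = the sculpture, setting = on Saturday) as background.
Every other fact changes something in the background, not just the recipient. Nothing refutes the claim.

0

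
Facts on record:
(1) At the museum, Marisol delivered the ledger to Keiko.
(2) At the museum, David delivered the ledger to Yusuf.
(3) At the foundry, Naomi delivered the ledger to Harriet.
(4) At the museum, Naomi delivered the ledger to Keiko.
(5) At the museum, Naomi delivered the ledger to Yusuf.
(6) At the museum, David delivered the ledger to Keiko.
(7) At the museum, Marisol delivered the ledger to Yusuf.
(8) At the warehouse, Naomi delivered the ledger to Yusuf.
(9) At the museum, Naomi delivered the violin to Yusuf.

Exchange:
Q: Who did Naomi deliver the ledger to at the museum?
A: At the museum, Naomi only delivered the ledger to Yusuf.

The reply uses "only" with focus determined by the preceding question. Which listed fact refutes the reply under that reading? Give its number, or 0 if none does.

4

The question "Who did ... to ...?" targets the recipient, so in the reply the focus falls on "Yusuf".
So "only" ranges over recipients; the rest (agent = Naomi, thing = the ledger, setting = at the museum) is presupposed.
Fact (4) shares the background with a different recipient (Keiko) — counterexample.
(Fact (8) would refute a reading with focus on the setting — but that is not what the question asks.)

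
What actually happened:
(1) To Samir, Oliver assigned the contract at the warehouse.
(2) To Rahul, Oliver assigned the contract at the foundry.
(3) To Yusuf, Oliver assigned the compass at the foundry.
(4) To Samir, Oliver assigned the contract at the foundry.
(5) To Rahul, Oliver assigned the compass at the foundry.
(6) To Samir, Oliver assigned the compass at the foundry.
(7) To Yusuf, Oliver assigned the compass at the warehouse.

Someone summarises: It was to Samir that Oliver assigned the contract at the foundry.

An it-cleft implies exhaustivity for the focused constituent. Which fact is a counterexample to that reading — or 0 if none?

Focus of the cleft: "Samir" (the recipient). Presupposed background: same agent, thing, setting (Oliver / the contract / at the foundry).
Exhaustivity: Samir is the only recipient satisfying that background.
But fact (2) also has same agent, thing, setting (Oliver / the contract / at the foundry), with recipient = Rahul — so the exhaustive reading fails.

2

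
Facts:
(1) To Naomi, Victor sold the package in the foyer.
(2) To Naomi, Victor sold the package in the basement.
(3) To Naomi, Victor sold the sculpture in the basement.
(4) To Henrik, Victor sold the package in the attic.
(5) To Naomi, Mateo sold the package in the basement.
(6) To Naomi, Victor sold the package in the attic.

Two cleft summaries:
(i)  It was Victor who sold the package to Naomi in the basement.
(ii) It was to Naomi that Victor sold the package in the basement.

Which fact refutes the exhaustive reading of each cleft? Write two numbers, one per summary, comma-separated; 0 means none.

(i): focus "Victor". Looking for thing = the package, recipient = Naomi, setting = in the basement with some other agent — fact (5) has Mateo there. Refuted.
(ii): focus "Naomi". No fact shares agent = Victor, thing = the package, setting = in the basement with a different recipient. 0.

5, 0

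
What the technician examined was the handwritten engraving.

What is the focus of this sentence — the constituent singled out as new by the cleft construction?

the handwritten engraving

In a pseudo-cleft "What ... was X", the post-copular constituent X is the focus.
Here the focus is "the handwritten engraving". The backgrounded (presupposed) material includes "the technician".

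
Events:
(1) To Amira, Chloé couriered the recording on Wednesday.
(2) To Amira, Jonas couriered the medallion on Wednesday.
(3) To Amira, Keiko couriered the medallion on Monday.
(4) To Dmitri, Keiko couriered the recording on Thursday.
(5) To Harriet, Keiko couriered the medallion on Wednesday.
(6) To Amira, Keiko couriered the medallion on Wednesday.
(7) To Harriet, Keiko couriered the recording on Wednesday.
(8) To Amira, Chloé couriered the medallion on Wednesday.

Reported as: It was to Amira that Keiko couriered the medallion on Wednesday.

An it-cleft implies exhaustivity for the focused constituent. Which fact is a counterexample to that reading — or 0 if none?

5

Focus of the cleft: "Amira" (the recipient). Presupposed background: Keiko as agent and the medallion as thing and on Wednesday as setting.
Exhaustivity: Amira is the only recipient satisfying that background.
Fact (5) shares the background but with recipient = Harriet; exhaustivity is violated.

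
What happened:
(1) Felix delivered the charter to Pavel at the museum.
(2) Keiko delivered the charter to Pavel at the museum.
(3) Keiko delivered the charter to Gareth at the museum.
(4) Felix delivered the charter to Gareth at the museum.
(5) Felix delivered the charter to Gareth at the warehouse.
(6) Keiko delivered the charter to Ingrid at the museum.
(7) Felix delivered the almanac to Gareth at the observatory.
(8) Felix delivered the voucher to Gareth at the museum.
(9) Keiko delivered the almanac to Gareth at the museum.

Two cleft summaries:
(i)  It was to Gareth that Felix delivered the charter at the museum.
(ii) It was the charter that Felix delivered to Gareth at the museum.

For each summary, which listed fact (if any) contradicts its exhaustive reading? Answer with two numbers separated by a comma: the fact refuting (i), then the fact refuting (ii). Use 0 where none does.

(i): focus "Gareth". Looking for Felix as agent and the charter as thing and at the museum as setting with some other recipient — fact (1) has Pavel there. Refuted.
(ii): focus "the charter". Looking for Felix as agent and Gareth as recipient and at the museum as setting with some other thing — fact (8) has the voucher there. Refuted.

1, 8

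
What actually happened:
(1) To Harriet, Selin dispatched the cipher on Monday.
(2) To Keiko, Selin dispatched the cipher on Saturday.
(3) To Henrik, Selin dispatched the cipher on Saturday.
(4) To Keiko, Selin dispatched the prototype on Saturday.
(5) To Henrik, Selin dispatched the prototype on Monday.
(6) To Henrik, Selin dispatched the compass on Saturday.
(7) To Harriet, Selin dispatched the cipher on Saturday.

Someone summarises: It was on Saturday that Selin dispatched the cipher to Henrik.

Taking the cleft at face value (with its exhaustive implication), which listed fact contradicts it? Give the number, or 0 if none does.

The cleft puts "on Saturday" in focus and presupposes the open proposition with Selin as agent and the cipher as thing and Henrik as recipient.
Exhaustivity: on Saturday is the only setting satisfying that background.
Every other fact differs from the presupposition on some backgrounded slot, so none challenges the exhaustivity.

0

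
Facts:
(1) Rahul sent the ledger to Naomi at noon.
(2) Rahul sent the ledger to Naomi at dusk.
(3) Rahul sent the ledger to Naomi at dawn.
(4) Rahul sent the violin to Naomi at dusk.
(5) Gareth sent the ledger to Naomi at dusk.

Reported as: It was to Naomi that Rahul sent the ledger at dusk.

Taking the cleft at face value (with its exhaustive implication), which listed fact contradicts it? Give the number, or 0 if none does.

0

Focus of the cleft: "Naomi" (the recipient). Presupposed background: Rahul as agent and the ledger as thing and at dusk as setting.
The exhaustive reading says no other recipient fits that background.
No listed fact matches the background with a different recipient. Exhaustivity holds.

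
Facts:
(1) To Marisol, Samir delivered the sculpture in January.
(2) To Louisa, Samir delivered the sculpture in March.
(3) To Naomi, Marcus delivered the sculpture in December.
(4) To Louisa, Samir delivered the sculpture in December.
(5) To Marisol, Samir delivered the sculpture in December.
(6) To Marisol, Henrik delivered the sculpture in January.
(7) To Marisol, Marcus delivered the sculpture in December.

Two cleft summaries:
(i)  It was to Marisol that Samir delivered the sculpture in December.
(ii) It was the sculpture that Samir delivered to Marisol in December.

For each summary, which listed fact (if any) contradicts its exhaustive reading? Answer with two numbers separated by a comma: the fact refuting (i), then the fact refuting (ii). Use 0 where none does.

Summary (i) focuses "Marisol" (the recipient); background same agent, thing, setting (Samir / the sculpture / in December). Fact (4) matches that background with recipient = Louisa — refutes (i).
Summary (ii) focuses "the sculpture" (the thing); background same agent, recipient, setting (Samir / Marisol / in December). No fact matches that background with a different thing, so 0.

4, 0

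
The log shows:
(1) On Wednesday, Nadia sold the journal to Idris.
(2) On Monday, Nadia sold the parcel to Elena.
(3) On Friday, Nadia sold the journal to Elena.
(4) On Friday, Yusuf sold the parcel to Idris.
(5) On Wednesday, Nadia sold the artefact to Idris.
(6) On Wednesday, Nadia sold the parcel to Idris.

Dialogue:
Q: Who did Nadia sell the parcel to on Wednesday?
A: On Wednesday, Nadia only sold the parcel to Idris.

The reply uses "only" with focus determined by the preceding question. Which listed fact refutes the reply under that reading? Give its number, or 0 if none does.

0

The question "Who did ... to ...?" targets the recipient, so in the reply the focus falls on "Idris".
So "only" ranges over recipients; the rest (agent = Nadia, thing = the parcel, setting = on Wednesday) is presupposed.
No fact keeps agent = Nadia, thing = the parcel, setting = on Wednesday while changing the recipient; every other fact differs on something backgrounded. The reply stands.
(Fact (1) would refute a reading with focus on the thing — but that is not what the question asks.)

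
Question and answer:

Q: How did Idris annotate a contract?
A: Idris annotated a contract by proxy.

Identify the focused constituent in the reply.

The wh-word "how" asks about the manner.
In the answer, "Idris" and "a contract" are given — repeated from the question.
The constituent filling the manner gap is "by proxy"; that is the focus and would carry nuclear stress.

by proxy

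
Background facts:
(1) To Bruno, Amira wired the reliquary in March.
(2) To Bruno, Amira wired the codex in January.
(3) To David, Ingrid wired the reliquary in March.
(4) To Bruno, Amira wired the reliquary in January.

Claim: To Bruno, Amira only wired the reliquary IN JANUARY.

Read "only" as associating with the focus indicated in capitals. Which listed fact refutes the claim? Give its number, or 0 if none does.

1

Focus (in capitals) is "in January" — the setting. "Only" excludes alternative settings while holding fixed Amira as agent and the reliquary as thing and Bruno as recipient.
Fact (1) matches on Amira as agent and the reliquary as thing and Bruno as recipient, but has setting = in March instead. That refutes the claim.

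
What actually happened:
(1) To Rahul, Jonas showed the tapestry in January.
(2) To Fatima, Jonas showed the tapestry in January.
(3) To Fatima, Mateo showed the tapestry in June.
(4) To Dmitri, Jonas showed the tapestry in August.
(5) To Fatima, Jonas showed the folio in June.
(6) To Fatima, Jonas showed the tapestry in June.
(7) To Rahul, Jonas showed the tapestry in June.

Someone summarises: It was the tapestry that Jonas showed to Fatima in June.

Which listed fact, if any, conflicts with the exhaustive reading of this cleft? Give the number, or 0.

Focus of the cleft: "the tapestry" (the thing). Presupposed background: Jonas as agent and Fatima as recipient and in June as setting.
Exhaustivity: the tapestry is the only thing satisfying that background.
Fact (5) shares the background but with thing = the folio; exhaustivity is violated.

5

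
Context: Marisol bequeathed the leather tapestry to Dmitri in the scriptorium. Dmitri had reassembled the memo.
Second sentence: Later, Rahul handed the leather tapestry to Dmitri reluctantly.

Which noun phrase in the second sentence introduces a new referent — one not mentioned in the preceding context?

"the leather tapestry" and "Dmitri" in the second sentence are given — already mentioned in the context.
"Rahul" has no antecedent in the context; it is discourse-new.

Rahul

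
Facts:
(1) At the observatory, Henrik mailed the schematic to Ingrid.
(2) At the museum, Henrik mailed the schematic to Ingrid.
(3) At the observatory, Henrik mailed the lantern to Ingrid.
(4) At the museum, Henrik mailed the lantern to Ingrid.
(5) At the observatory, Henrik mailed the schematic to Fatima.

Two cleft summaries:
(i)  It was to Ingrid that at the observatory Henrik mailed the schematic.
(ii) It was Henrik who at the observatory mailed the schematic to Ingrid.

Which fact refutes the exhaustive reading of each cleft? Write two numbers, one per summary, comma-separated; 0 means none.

5, 0

(i): focus "Ingrid". Looking for agent = Henrik, thing = the schematic, setting = at the observatory with some other recipient — fact (5) has Fatima there. Refuted.
(ii): focus "Henrik". No fact shares thing = the schematic, recipient = Ingrid, setting = at the observatory with a different agent. 0.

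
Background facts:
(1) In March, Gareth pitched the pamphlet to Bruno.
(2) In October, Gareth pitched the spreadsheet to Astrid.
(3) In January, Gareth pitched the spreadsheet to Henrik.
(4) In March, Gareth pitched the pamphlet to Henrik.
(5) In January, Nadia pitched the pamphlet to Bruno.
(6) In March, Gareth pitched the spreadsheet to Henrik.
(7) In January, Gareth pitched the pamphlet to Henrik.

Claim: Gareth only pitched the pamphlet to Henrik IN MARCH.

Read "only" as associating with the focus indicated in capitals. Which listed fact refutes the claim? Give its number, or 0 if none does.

7

The capitals mark "in March" as focus. So "only" rules out other settings, with the rest (agent = Gareth, thing = the pamphlet, recipient = Henrik) as background.
Fact (7) shares the background but differs in setting (in January) — a counterexample.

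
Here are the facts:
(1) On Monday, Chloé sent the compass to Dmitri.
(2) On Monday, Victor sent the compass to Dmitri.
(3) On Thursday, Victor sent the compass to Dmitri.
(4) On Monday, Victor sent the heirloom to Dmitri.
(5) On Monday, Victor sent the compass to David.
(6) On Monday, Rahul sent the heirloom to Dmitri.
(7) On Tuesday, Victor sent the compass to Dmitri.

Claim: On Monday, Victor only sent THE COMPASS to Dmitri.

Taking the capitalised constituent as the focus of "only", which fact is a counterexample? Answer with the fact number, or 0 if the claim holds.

Focus (in capitals) is "the compass" — the thing. "Only" excludes alternative things while holding fixed agent = Victor, recipient = Dmitri, setting = on Monday.
Fact (4) shares the background but differs in thing (the heirloom) — a counterexample.

4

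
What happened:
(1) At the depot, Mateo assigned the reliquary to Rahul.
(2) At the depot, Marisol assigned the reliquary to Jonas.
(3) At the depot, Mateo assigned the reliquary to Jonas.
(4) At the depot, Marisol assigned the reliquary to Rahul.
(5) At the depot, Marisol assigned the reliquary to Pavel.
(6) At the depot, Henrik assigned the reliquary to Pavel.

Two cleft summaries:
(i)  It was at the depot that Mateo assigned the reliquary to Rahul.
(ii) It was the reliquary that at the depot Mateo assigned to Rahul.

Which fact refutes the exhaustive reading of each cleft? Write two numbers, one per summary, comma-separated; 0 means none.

0, 0

(i): focus "at the depot". No fact shares same agent, thing, recipient (Mateo / the reliquary / Rahul) with a different setting. 0.
(ii): focus "the reliquary". No fact shares same agent, recipient, setting (Mateo / Rahul / at the depot) with a different thing. 0.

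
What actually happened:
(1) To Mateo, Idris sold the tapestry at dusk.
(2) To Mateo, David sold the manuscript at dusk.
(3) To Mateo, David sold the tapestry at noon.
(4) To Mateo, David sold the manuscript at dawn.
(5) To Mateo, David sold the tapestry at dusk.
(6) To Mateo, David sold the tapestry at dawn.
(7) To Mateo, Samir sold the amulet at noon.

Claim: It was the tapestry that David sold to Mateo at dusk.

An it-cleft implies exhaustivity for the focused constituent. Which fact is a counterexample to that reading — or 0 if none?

2

Focus of the cleft: "the tapestry" (the thing). Presupposed background: David as agent and Mateo as recipient and at dusk as setting.
The exhaustive reading says no other thing fits that background.
But fact (2) also has David as agent and Mateo as recipient and at dusk as setting, with thing = the manuscript — so the exhaustive reading fails.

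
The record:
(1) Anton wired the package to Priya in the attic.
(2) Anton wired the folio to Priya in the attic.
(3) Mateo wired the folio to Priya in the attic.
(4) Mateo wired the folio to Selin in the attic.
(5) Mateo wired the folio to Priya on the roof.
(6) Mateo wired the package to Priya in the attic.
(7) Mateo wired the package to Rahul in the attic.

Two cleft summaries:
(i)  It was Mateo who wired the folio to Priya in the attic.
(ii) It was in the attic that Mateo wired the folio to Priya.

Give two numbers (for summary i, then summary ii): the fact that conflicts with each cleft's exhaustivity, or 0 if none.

(i): focus "Mateo". Looking for the folio as thing and Priya as recipient and in the attic as setting with some other agent — fact (2) has Anton there. Refuted.
(ii): focus "in the attic". Looking for Mateo as agent and the folio as thing and Priya as recipient with some other setting — fact (5) has on the roof there. Refuted.

2, 5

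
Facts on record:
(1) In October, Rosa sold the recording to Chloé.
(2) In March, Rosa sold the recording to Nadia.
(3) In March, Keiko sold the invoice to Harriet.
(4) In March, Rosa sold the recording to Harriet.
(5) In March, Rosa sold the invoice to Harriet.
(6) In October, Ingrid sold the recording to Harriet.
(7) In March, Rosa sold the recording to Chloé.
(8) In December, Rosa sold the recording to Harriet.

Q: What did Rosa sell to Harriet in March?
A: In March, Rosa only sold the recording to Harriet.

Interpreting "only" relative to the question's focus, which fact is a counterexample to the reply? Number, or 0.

Answering "What did ...?" puts focus on the thing — here, "the recording".
"Only" then excludes alternative things while the background — agent = Rosa, recipient = Harriet, setting = in March — is held fixed.
Fact (5) shares the background with a different thing (the invoice) — counterexample.
(Fact (2) would refute a reading with focus on the recipient — but that is not what the question asks.)

5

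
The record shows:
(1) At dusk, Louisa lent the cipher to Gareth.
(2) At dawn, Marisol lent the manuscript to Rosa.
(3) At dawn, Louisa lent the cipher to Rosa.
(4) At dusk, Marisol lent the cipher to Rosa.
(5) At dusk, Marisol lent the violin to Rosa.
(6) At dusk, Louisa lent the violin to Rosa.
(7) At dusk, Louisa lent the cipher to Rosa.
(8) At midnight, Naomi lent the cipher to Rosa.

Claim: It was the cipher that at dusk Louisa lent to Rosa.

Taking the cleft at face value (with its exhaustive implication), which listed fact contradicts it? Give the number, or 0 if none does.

6

The cleft puts "the cipher" in focus and presupposes the open proposition with agent = Louisa, recipient = Rosa, setting = at dusk.
Exhaustivity: the cipher is the only thing satisfying that background.
But fact (6) also has agent = Louisa, recipient = Rosa, setting = at dusk, with thing = the violin — so the exhaustive reading fails.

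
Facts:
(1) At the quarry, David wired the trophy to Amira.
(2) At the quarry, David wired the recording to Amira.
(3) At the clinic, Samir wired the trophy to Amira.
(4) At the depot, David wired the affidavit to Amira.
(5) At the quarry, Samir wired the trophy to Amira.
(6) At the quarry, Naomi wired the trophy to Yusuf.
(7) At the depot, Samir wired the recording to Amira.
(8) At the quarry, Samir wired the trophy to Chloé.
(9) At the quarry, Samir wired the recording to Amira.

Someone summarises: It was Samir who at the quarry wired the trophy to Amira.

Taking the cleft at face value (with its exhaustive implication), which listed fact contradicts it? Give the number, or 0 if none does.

1

The cleft puts "Samir" in focus and presupposes the open proposition with thing = the trophy, recipient = Amira, setting = at the quarry.
The exhaustive reading says no other agent fits that background.
But fact (1) also has thing = the trophy, recipient = Amira, setting = at the quarry, with agent = David — so the exhaustive reading fails.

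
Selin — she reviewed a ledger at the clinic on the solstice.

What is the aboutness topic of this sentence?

Selin

The construction explicitly marks "Selin" as what the sentence is about — the topic.
The remainder of the clause is the comment (what is said about the topic).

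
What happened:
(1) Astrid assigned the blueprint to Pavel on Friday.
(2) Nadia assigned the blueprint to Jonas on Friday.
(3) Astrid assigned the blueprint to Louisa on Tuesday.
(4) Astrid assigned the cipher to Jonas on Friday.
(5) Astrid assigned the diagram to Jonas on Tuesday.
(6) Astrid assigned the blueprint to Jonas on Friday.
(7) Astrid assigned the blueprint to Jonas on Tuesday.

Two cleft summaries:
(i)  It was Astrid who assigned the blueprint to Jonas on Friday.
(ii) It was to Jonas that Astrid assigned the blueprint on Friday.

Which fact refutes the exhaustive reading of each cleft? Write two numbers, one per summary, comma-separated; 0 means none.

Summary (i) focuses "Astrid" (the agent); background the blueprint as thing and Jonas as recipient and on Friday as setting. Fact (2) matches that background with agent = Nadia — refutes (i).
Summary (ii) focuses "Jonas" (the recipient); background Astrid as agent and the blueprint as thing and on Friday as setting. Fact (1) matches that background with recipient = Pavel — refutes (ii).

2, 1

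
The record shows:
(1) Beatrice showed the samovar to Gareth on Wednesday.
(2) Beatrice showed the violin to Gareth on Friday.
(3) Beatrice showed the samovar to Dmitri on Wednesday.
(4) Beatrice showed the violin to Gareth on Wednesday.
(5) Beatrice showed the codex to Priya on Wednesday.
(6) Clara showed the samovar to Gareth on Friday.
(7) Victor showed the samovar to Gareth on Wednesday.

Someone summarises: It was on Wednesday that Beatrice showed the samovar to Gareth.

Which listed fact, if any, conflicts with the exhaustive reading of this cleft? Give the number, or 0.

The cleft puts "on Wednesday" in focus and presupposes the open proposition with same agent, thing, recipient (Beatrice / the samovar / Gareth).
Exhaustivity: on Wednesday is the only setting satisfying that background.
Every other fact differs from the presupposition on some backgrounded slot, so none challenges the exhaustivity.

0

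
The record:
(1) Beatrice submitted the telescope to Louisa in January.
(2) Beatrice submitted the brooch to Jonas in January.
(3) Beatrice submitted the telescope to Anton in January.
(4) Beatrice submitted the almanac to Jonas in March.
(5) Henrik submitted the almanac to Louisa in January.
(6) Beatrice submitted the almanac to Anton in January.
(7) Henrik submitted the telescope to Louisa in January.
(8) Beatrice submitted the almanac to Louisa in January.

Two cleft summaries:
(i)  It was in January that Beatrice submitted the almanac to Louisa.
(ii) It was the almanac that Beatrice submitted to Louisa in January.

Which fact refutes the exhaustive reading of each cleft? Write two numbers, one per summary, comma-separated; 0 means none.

0, 1

(i): focus "in January". No fact shares same agent, thing, recipient (Beatrice / the almanac / Louisa) with a different setting. 0.
(ii): focus "the almanac". Looking for same agent, recipient, setting (Beatrice / Louisa / in January) with some other thing — fact (1) has the telescope there. Refuted.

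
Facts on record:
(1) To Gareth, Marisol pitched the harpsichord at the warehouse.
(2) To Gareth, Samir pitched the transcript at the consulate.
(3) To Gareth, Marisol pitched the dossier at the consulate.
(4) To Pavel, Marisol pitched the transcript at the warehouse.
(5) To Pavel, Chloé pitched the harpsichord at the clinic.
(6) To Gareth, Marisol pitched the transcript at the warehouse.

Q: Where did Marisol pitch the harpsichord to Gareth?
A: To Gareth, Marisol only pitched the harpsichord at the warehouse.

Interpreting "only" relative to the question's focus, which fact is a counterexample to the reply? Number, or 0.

The question "Where did ...?" targets the setting, so in the reply the focus falls on "at the warehouse".
So "only" ranges over settings; the rest (agent = Marisol, thing = the harpsichord, recipient = Gareth) is presupposed.
No listed fact shares that background with another setting. Nothing contradicts the reply.
(Fact (6) would refute a reading with focus on the thing — but that is not what the question asks.)

0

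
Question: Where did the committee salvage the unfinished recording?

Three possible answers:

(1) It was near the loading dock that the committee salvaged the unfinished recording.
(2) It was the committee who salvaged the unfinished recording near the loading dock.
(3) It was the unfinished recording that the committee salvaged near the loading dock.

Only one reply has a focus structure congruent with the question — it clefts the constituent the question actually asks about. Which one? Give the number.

1

The question word "where" targets the location.
Option (1) clefts "near the loading dock" — that matches what the question asks about.
Option (2) clefts "the committee" — the subject (agent), not what was asked.
Option (3) clefts "the unfinished recording" — the direct object, not what was asked.
So the congruent reply is (1).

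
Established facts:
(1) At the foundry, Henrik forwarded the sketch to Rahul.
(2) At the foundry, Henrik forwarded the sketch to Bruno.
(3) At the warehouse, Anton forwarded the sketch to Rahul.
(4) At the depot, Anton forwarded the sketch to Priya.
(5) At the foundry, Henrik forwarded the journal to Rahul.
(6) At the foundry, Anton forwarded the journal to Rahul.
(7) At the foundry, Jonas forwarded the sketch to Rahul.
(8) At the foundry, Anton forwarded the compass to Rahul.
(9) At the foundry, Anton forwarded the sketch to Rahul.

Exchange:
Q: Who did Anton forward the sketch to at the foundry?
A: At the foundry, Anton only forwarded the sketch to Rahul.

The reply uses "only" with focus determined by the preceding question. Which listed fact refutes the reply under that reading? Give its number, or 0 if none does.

Answering "Who did ... to ...?" puts focus on the recipient — here, "Rahul".
"Only" then excludes alternative recipients while the background — agent = Anton, thing = the sketch, setting = at the foundry — is held fixed.
No fact keeps agent = Anton, thing = the sketch, setting = at the foundry while changing the recipient; every other fact differs on something backgrounded. The reply stands.
(Fact (3) would refute a reading with focus on the setting — but that is not what the question asks.)

0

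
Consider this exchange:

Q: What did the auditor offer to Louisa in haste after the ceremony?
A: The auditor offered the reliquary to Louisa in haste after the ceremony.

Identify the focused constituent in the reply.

the reliquary

The wh-word "what" asks about the direct object.
In the answer, "the auditor", "to Louisa", "after the ceremony" and "in haste" are given — repeated from the question.
The constituent filling the direct object gap is "the reliquary"; that is the focus and would carry nuclear stress.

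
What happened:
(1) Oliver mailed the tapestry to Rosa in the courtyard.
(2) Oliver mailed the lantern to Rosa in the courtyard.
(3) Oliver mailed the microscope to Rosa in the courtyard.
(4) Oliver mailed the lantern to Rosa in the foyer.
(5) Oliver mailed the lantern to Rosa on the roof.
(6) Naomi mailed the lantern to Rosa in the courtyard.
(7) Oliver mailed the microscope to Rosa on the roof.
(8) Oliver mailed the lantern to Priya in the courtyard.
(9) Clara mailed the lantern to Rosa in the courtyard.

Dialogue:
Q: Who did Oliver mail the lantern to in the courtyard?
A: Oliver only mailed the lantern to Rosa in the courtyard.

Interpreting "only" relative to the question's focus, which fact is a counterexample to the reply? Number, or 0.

8

The question "Who did ... to ...?" targets the recipient, so in the reply the focus falls on "Rosa".
So "only" ranges over recipients; the rest (same agent, thing, setting (Oliver / the lantern / in the courtyard)) is presupposed.
Fact (8) keeps same agent, thing, setting (Oliver / the lantern / in the courtyard) but has recipient = Priya; that refutes the reply.
(Fact (1) would refute a reading with focus on the thing — but that is not what the question asks.)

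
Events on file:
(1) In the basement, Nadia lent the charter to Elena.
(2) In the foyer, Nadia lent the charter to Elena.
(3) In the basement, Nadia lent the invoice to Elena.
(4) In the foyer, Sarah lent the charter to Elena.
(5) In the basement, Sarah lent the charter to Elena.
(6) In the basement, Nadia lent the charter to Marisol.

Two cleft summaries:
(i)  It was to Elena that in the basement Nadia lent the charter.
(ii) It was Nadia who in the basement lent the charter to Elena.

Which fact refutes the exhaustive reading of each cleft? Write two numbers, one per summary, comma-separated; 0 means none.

6, 5

Summary (i) focuses "Elena" (the recipient); background agent = Nadia, thing = the charter, setting = in the basement. Fact (6) matches that background with recipient = Marisol — refutes (i).
Summary (ii) focuses "Nadia" (the agent); background thing = the charter, recipient = Elena, setting = in the basement. Fact (5) matches that background with agent = Sarah — refutes (ii).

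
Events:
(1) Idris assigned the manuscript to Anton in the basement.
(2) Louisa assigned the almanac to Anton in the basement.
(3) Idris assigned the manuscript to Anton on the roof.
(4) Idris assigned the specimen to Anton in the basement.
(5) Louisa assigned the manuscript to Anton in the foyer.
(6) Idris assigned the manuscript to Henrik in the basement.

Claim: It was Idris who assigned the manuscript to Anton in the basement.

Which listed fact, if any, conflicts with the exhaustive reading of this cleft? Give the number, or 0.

0

The cleft puts "Idris" in focus and presupposes the open proposition with thing = the manuscript, recipient = Anton, setting = in the basement.
The exhaustive reading says no other agent fits that background.
No listed fact matches the background with a different agent. Exhaustivity holds.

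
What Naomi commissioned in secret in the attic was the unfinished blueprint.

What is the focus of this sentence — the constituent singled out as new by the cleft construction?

the unfinished blueprint

In a pseudo-cleft "What ... was X", the post-copular constituent X is the focus.
Here the focus is "the unfinished blueprint". The backgrounded (presupposed) material includes "Naomi", "in secret" and "in the attic".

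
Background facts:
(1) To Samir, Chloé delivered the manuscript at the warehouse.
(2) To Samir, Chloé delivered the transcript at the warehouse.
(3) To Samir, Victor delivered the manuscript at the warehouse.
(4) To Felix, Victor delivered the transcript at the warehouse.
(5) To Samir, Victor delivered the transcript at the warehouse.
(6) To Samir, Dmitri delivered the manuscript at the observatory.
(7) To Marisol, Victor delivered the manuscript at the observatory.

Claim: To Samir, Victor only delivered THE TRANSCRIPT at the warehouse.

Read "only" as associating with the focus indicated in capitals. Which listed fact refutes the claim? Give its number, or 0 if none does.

3

The capitals mark "the transcript" as focus. So "only" rules out other things, with the rest (agent = Victor, recipient = Samir, setting = at the warehouse) as background.
Fact (3) shares the background but differs in thing (the manuscript) — a counterexample.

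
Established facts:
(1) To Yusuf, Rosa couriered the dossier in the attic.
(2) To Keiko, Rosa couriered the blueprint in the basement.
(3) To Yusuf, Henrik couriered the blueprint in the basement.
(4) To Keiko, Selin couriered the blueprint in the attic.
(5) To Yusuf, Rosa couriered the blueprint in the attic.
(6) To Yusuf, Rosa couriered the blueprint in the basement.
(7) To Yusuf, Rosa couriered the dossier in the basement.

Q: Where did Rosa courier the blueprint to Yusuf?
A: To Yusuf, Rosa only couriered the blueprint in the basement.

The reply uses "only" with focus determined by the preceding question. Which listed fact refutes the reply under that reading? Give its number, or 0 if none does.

5

Answering "Where did ...?" puts focus on the setting — here, "in the basement".
So "only" ranges over settings; the rest (same agent, thing, recipient (Rosa / the blueprint / Yusuf)) is presupposed.
Fact (5) keeps same agent, thing, recipient (Rosa / the blueprint / Yusuf) but has setting = in the attic; that refutes the reply.
(Fact (2) would refute a reading with focus on the recipient — but that is not what the question asks.)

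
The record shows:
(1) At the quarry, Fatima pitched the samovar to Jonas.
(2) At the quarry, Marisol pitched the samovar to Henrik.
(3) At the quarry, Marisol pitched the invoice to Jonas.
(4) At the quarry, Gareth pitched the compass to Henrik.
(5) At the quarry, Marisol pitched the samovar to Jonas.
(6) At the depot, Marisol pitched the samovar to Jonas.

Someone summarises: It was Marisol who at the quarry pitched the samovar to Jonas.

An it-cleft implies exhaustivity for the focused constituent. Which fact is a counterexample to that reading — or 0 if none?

Focus of the cleft: "Marisol" (the agent). Presupposed background: thing = the samovar, recipient = Jonas, setting = at the quarry.
Exhaustivity: Marisol is the only agent satisfying that background.
But fact (1) also has thing = the samovar, recipient = Jonas, setting = at the quarry, with agent = Fatima — so the exhaustive reading fails.

1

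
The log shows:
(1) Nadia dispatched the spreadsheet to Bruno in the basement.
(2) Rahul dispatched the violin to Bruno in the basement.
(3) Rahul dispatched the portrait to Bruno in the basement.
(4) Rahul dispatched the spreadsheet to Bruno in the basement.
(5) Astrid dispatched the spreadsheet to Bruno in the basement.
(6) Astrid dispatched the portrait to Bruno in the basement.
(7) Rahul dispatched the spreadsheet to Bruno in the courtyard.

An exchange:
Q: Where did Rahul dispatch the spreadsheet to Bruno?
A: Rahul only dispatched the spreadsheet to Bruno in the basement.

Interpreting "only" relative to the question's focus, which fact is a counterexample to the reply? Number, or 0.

7

Answering "Where did ...?" puts focus on the setting — here, "in the basement".
So "only" ranges over settings; the rest (agent = Rahul, thing = the spreadsheet, recipient = Bruno) is presupposed.
Fact (7) shares the background with a different setting (in the courtyard) — counterexample.
(Fact (2) would refute a reading with focus on the thing — but that is not what the question asks.)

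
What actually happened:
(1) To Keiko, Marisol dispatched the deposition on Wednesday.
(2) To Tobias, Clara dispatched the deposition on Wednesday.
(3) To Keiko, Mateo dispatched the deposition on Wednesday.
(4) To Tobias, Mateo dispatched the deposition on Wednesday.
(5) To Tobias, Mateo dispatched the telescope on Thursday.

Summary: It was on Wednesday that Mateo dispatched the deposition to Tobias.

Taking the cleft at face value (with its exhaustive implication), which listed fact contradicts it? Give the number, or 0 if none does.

0

Focus of the cleft: "on Wednesday" (the setting). Presupposed background: Mateo as agent and the deposition as thing and Tobias as recipient.
Exhaustivity: on Wednesday is the only setting satisfying that background.
Every other fact differs from the presupposition on some backgrounded slot, so none challenges the exhaustivity.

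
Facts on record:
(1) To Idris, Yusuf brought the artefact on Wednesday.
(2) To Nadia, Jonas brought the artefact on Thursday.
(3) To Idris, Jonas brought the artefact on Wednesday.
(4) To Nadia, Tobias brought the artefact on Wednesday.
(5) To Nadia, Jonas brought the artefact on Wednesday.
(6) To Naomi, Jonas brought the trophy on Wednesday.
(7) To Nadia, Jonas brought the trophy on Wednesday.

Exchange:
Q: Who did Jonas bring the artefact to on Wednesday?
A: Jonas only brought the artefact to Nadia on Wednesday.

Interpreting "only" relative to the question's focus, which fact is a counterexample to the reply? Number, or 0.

3

Answering "Who did ... to ...?" puts focus on the recipient — here, "Nadia".
So "only" ranges over recipients; the rest (agent = Jonas, thing = the artefact, setting = on Wednesday) is presupposed.
Fact (3) keeps agent = Jonas, thing = the artefact, setting = on Wednesday but has recipient = Idris; that refutes the reply.
(Fact (7) would refute a reading with focus on the thing — but that is not what the question asks.)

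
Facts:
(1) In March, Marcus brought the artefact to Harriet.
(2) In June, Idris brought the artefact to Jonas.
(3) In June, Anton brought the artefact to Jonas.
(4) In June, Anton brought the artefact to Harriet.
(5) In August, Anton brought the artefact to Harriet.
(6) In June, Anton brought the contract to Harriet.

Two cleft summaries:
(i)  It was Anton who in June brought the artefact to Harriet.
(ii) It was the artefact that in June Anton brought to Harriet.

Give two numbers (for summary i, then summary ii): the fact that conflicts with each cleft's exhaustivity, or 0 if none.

Summary (i) focuses "Anton" (the agent); background the artefact as thing and Harriet as recipient and in June as setting. No fact matches that background with a different agent, so 0.
Summary (ii) focuses "the artefact" (the thing); background Anton as agent and Harriet as recipient and in June as setting. Fact (6) matches that background with thing = the contract — refutes (ii).

0, 6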